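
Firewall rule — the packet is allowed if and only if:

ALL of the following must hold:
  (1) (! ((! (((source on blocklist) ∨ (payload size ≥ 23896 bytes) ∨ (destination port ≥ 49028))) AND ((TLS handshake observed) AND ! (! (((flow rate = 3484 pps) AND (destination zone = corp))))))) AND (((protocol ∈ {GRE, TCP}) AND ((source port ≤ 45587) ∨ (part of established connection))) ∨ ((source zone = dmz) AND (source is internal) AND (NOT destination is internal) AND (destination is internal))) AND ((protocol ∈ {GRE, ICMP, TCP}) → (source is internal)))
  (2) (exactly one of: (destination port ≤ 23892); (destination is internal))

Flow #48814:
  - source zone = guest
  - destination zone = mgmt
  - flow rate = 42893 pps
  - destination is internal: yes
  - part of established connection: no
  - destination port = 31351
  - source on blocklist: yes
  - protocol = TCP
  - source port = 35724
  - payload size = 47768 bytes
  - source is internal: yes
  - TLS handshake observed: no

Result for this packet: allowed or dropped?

Allowed

Atomic conditions:
  source on blocklist: yes → true
  payload size ≥ 23896 bytes: 47768 ≥ 23896 is true
  destination port ≥ 49028: 31351 ≥ 49028 is false
  TLS handshake observed: no → false
  flow rate = 3484 pps: 42893 == 3484 is false
  destination zone = corp: mgmt == corp is false
  protocol ∈ {GRE, TCP}: TCP is in the set → true
  source port ≤ 45587: 35724 ≤ 45587 is true
  part of established connection: no → false
  source zone = dmz: guest == dmz is false
  source is internal: yes → true
  NOT destination is internal: yes → false
  destination is internal: yes → true
  protocol ∈ {GRE, ICMP, TCP}: TCP is in the set → true
  destination port ≤ 23892: 31351 ≤ 23892 is false
Combine:
[1.1.1.1.1] true OR true OR false = true
[1.1.1.1] NOT true = false
[1.1.1.2.2.1.1] false AND false = false
[1.1.1.2.2.1] NOT false = true
[1.1.1.2.2] NOT true = false
[1.1.1.2] false AND false = false
[1.1.1] false AND false = false
[1.1] NOT false = true
[1.2.1.2] true OR false = true
[1.2.1] true AND true = true
[1.2.2] false AND true AND false AND true = false
[1.2] true OR false = true
[1.3] true → true = true
[1] true AND true AND true = true
[2] exactly-one(false, true) = true
[root] true AND true = true
Overall: true → allowed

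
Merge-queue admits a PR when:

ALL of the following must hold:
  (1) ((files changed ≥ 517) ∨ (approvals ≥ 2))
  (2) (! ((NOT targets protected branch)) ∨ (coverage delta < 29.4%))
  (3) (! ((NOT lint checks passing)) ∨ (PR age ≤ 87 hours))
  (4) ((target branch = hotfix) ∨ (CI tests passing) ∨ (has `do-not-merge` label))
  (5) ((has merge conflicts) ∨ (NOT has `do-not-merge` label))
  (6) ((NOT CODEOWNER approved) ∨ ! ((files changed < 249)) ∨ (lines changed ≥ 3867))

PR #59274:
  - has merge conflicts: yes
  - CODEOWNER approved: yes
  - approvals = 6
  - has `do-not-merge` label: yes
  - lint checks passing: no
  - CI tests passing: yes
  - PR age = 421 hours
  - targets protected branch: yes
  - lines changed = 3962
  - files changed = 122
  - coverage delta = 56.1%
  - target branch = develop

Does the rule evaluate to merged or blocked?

Blocked

Atomic conditions:
  files changed ≥ 517: 122 ≥ 517 is false
  approvals ≥ 2: 6 ≥ 2 is true
  NOT targets protected branch: yes → false
  coverage delta < 29.4%: 56.1 < 29.4 is false
  NOT lint checks passing: no → true
  PR age ≤ 87 hours: 421 ≤ 87 is false
  target branch = hotfix: develop == hotfix is false
  CI tests passing: yes → true
  has `do-not-merge` label: yes → true
  has merge conflicts: yes → true
  NOT has `do-not-merge` label: yes → false
  NOT CODEOWNER approved: yes → false
  files changed < 249: 122 < 249 is true
  lines changed ≥ 3867: 3962 ≥ 3867 is true
Combine:
[1] false OR true = true
[2.1] NOT false = true
[2] true OR false = true
[3.1] NOT true = false
[3] false OR false = false
[4] false OR true OR true = true
[5] true OR false = true
[6.2] NOT true = false
[6] false OR false OR true = true
[root] true AND true AND false AND true AND true AND true = false
Overall: false → blocked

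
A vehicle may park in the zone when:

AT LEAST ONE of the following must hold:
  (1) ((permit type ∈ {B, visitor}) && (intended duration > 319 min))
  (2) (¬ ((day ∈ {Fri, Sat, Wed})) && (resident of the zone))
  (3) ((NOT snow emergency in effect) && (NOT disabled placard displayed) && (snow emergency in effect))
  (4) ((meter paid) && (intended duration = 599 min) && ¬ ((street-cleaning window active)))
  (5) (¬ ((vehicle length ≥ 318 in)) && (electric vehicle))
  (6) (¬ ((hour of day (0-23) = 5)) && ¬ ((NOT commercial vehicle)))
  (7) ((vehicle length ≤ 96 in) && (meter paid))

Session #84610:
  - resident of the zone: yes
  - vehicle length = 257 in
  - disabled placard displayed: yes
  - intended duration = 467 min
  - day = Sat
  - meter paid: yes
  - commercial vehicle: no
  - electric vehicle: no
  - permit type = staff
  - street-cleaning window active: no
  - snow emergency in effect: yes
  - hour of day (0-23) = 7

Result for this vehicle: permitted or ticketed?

Atomic conditions:
  permit type ∈ {B, visitor}: staff is not in the set → false
  intended duration > 319 min: 467 > 319 is true
  day ∈ {Fri, Sat, Wed}: Sat is in the set → true
  resident of the zone: yes → true
  NOT snow emergency in effect: yes → false
  NOT disabled placard displayed: yes → false
  snow emergency in effect: yes → true
  meter paid: yes → true
  intended duration = 599 min: 467 == 599 is false
  street-cleaning window active: no → false
  vehicle length ≥ 318 in: 257 ≥ 318 is false
  electric vehicle: no → false
  hour of day (0-23) = 5: 7 == 5 is false
  NOT commercial vehicle: no → true
  vehicle length ≤ 96 in: 257 ≤ 96 is false
Combine:
[1] false AND true = false
[2.1] NOT true = false
[2] false AND true = false
[3] false AND false AND true = false
[4.3] NOT false = true
[4] true AND false AND true = false
[5.1] NOT false = true
[5] true AND false = false
[6.1] NOT false = true
[6.2] NOT true = false
[6] true AND false = false
[7] false AND true = false
[root] false OR false OR false OR false OR false OR false OR false = false
Overall: false → ticketed

Ticketed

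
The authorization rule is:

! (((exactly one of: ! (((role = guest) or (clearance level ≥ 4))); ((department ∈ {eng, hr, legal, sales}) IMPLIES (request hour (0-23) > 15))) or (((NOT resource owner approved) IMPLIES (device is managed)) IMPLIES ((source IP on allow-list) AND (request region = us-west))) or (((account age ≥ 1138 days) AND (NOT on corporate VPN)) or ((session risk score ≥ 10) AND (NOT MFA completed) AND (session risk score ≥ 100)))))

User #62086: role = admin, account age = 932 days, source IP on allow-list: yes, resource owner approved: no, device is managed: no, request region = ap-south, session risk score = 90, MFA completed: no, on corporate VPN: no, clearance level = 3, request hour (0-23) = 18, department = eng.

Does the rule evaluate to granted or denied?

Atomic conditions:
  role = guest: admin == guest is false
  clearance level ≥ 4: 3 ≥ 4 is false
  department ∈ {eng, hr, legal, sales}: eng is in the set → true
  request hour (0-23) > 15: 18 > 15 is true
  NOT resource owner approved: no → true
  device is managed: no → false
  source IP on allow-list: yes → true
  request region = us-west: ap-south == us-west is false
  account age ≥ 1138 days: 932 ≥ 1138 is false
  NOT on corporate VPN: no → true
  session risk score ≥ 10: 90 ≥ 10 is true
  NOT MFA completed: no → true
  session risk score ≥ 100: 90 ≥ 100 is false
Combine:
[1.1.1.1] false OR false = false
[1.1.1] NOT false = true
[1.1.2] true → true = true
[1.1] exactly-one(true, true) = false
[1.2.1] true → false = false
[1.2.2] true AND false = false
[1.2] false → false (antecedent false ⇒ implication holds) = true
[1.3.1] false AND true = false
[1.3.2] true AND true AND false = false
[1.3] false OR false = false
[1] false OR true OR false = true
[root] NOT true = false
Overall: false → denied

Denied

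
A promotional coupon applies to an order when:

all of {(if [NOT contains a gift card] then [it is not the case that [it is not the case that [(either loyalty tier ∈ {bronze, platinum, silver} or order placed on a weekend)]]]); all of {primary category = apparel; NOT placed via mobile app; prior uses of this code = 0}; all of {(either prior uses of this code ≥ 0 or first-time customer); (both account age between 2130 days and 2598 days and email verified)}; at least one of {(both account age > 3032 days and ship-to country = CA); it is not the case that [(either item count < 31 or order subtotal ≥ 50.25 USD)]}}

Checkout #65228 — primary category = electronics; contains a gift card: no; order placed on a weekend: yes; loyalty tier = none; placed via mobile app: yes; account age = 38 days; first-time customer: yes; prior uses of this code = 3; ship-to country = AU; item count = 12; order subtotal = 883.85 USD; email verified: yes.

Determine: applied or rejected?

Atomic conditions:
  NOT contains a gift card: no → true
  loyalty tier ∈ {bronze, platinum, silver}: none is not in the set → false
  order placed on a weekend: yes → true
  primary category = apparel: electronics == apparel is false
  NOT placed via mobile app: yes → false
  prior uses of this code = 0: 3 == 0 is false
  prior uses of this code ≥ 0: 3 ≥ 0 is true
  first-time customer: yes → true
  account age between 2130 days and 2598 days: 38 in [2130, 2598] is false
  email verified: yes → true
  account age > 3032 days: 38 > 3032 is false
  ship-to country = CA: AU == CA is false
  item count < 31: 12 < 31 is true
  order subtotal ≥ 50.25 USD: 883.85 ≥ 50.25 is true
Combine:
[1.2.1.1] false OR true = true
[1.2.1] NOT true = false
[1.2] NOT false = true
[1] true → true = true
[2] false AND false AND false = false
[3.1] true OR true = true
[3.2] false AND true = false
[3] true AND false = false
[4.1] false AND false = false
[4.2.1] true OR true = true
[4.2] NOT true = false
[4] false OR false = false
[root] true AND false AND false AND false = false
Overall: false → rejected

Rejected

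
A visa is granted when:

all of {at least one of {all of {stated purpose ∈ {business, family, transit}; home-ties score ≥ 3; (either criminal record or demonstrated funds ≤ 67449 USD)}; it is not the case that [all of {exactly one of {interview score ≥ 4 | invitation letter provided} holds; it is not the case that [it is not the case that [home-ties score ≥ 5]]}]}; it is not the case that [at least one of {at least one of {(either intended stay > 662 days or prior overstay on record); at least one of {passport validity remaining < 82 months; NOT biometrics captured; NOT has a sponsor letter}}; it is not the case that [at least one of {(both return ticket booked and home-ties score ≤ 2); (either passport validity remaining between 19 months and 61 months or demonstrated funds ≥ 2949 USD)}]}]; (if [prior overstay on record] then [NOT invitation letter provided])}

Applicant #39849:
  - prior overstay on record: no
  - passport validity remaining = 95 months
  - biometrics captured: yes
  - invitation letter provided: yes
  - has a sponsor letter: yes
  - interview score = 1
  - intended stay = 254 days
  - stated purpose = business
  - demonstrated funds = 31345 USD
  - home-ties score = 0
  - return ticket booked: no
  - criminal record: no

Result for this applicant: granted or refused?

Atomic conditions:
  stated purpose ∈ {business, family, transit}: business is in the set → true
  home-ties score ≥ 3: 0 ≥ 3 is false
  criminal record: no → false
  demonstrated funds ≤ 67449 USD: 31345 ≤ 67449 is true
  interview score ≥ 4: 1 ≥ 4 is false
  invitation letter provided: yes → true
  home-ties score ≥ 5: 0 ≥ 5 is false
  intended stay > 662 days: 254 > 662 is false
  prior overstay on record: no → false
  passport validity remaining < 82 months: 95 < 82 is false
  NOT biometrics captured: yes → false
  NOT has a sponsor letter: yes → false
  return ticket booked: no → false
  home-ties score ≤ 2: 0 ≤ 2 is true
  passport validity remaining between 19 months and 61 months: 95 in [19, 61] is false
  demonstrated funds ≥ 2949 USD: 31345 ≥ 2949 is true
  NOT invitation letter provided: yes → false
Combine:
[1.1.3] false OR true = true
[1.1] true AND false AND true = false
[1.2.1.1] exactly-one(false, true) = true
[1.2.1.2.1] NOT false = true
[1.2.1.2] NOT true = false
[1.2.1] true AND false = false
[1.2] NOT false = true
[1] false OR true = true
[2.1.1.1] false OR false = false
[2.1.1.2] false OR false OR false = false
[2.1.1] false OR false = false
[2.1.2.1.1] false AND true = false
[2.1.2.1.2] false OR true = true
[2.1.2.1] false OR true = true
[2.1.2] NOT true = false
[2.1] false OR false = false
[2] NOT false = true
[3] false → false (antecedent false ⇒ implication holds) = true
[root] true AND true AND true = true
Overall: true → granted

Granted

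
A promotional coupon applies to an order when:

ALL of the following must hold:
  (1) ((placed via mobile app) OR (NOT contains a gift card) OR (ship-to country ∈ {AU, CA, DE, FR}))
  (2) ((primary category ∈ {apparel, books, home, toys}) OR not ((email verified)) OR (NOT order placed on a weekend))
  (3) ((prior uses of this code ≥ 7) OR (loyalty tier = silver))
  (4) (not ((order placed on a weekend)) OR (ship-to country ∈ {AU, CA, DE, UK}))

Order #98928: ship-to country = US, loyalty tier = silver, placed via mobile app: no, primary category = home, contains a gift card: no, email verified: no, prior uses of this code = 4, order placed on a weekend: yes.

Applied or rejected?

Rejected

Atomic conditions:
  placed via mobile app: no → false
  NOT contains a gift card: no → true
  ship-to country ∈ {AU, CA, DE, FR}: US is not in the set → false
  primary category ∈ {apparel, books, home, toys}: home is in the set → true
  email verified: no → false
  NOT order placed on a weekend: yes → false
  prior uses of this code ≥ 7: 4 ≥ 7 is false
  loyalty tier = silver: silver == silver is true
  order placed on a weekend: yes → true
  ship-to country ∈ {AU, CA, DE, UK}: US is not in the set → false
Combine:
[1] false OR true OR false = true
[2.2] NOT false = true
[2] true OR true OR false = true
[3] false OR true = true
[4.1] NOT true = false
[4] false OR false = false
[root] true AND true AND true AND false = false
Overall: false → rejected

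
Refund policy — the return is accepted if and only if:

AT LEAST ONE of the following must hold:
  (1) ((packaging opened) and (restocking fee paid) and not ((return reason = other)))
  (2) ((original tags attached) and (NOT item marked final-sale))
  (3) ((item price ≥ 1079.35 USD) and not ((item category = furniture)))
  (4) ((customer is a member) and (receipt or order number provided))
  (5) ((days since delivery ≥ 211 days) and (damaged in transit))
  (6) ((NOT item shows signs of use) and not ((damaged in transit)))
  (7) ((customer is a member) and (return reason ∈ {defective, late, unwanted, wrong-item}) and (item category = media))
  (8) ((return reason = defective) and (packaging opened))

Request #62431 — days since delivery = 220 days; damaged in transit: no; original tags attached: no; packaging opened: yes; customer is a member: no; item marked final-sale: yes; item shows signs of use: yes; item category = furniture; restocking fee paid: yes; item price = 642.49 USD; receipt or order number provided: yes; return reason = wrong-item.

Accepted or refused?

Accepted

Atomic conditions:
  packaging opened: yes → true
  restocking fee paid: yes → true
  return reason = other: wrong-item == other is false
  original tags attached: no → false
  NOT item marked final-sale: yes → false
  item price ≥ 1079.35 USD: 642.49 ≥ 1079.35 is false
  item category = furniture: furniture == furniture is true
  customer is a member: no → false
  receipt or order number provided: yes → true
  days since delivery ≥ 211 days: 220 ≥ 211 is true
  damaged in transit: no → false
  NOT item shows signs of use: yes → false
  return reason ∈ {defective, late, unwanted, wrong-item}: wrong-item is in the set → true
  item category = media: furniture == media is false
  return reason = defective: wrong-item == defective is false
Combine:
[1.3] NOT false = true
[1] true AND true AND true = true
[2] false AND false = false
[3.2] NOT true = false
[3] false AND false = false
[4] false AND true = false
[5] true AND false = false
[6.2] NOT false = true
[6] false AND true = false
[7] false AND true AND false = false
[8] false AND true = false
[root] true OR false OR false OR false OR false OR false OR false OR false = true
Overall: true → accepted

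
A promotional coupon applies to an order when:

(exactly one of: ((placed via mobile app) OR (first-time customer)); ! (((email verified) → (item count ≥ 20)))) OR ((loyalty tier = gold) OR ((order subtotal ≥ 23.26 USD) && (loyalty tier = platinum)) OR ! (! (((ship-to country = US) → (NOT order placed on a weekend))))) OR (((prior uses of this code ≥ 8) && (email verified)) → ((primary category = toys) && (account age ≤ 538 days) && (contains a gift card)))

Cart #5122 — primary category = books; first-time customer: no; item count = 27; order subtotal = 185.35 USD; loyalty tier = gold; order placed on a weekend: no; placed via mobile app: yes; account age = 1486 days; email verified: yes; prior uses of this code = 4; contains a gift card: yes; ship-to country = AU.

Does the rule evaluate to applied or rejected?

Atomic conditions:
  placed via mobile app: yes → true
  first-time customer: no → false
  email verified: yes → true
  item count ≥ 20: 27 ≥ 20 is true
  loyalty tier = gold: gold == gold is true
  order subtotal ≥ 23.26 USD: 185.35 ≥ 23.26 is true
  loyalty tier = platinum: gold == platinum is false
  ship-to country = US: AU == US is false
  NOT order placed on a weekend: no → true
  prior uses of this code ≥ 8: 4 ≥ 8 is false
  primary category = toys: books == toys is false
  account age ≤ 538 days: 1486 ≤ 538 is false
  contains a gift card: yes → true
Combine:
[1.1] true OR false = true
[1.2.1] true → true = true
[1.2] NOT true = false
[1] exactly-one(true, false) = true
[2.2] true AND false = false
[2.3.1.1] false → true (antecedent false ⇒ implication holds) = true
[2.3.1] NOT true = false
[2.3] NOT false = true
[2] true OR false OR true = true
[3.1] false AND true = false
[3.2] false AND false AND true = false
[3] false → false (antecedent false ⇒ implication holds) = true
[root] true OR true OR true = true
Overall: true → applied

Applied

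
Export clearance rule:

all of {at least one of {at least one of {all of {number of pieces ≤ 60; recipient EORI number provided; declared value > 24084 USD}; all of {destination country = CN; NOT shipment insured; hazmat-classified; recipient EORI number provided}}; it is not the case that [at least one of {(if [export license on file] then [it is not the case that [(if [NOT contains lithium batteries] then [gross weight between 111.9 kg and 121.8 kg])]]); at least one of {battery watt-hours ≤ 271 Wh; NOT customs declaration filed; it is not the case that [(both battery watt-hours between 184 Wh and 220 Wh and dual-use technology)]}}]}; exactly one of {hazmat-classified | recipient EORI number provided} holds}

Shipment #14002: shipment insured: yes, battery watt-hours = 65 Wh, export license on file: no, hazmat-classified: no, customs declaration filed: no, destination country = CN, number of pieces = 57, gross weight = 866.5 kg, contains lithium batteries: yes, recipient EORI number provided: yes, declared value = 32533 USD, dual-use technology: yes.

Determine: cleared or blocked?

Cleared

Atomic conditions:
  number of pieces ≤ 60: 57 ≤ 60 is true
  recipient EORI number provided: yes → true
  declared value > 24084 USD: 32533 > 24084 is true
  destination country = CN: CN == CN is true
  NOT shipment insured: yes → false
  hazmat-classified: no → false
  export license on file: no → false
  NOT contains lithium batteries: yes → false
  gross weight between 111.9 kg and 121.8 kg: 866.5 in [111.9, 121.8] is false
  battery watt-hours ≤ 271 Wh: 65 ≤ 271 is true
  NOT customs declaration filed: no → true
  battery watt-hours between 184 Wh and 220 Wh: 65 in [184, 220] is false
  dual-use technology: yes → true
Combine:
[1.1.1] true AND true AND true = true
[1.1.2] true AND false AND false AND true = false
[1.1] true OR false = true
[1.2.1.1.2.1] false → false (antecedent false ⇒ implication holds) = true
[1.2.1.1.2] NOT true = false
[1.2.1.1] false → false (antecedent false ⇒ implication holds) = true
[1.2.1.2.3.1] false AND true = false
[1.2.1.2.3] NOT false = true
[1.2.1.2] true OR true OR true = true
[1.2.1] true OR true = true
[1.2] NOT true = false
[1] true OR false = true
[2] exactly-one(false, true) = true
[root] true AND true = true
Overall: true → cleared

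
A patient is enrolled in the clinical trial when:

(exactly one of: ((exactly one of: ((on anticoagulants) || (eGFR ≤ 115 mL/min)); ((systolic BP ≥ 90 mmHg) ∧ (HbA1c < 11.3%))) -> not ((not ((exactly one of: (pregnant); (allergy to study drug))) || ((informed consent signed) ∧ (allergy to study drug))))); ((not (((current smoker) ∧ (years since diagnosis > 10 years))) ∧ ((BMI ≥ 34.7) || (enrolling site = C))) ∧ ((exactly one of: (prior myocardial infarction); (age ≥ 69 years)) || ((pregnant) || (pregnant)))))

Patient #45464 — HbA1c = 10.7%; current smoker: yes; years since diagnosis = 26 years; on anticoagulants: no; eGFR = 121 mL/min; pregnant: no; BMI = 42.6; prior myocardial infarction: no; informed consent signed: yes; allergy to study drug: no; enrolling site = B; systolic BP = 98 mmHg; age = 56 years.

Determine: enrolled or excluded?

Excluded

Atomic conditions:
  on anticoagulants: no → false
  eGFR ≤ 115 mL/min: 121 ≤ 115 is false
  systolic BP ≥ 90 mmHg: 98 ≥ 90 is true
  HbA1c < 11.3%: 10.7 < 11.3 is true
  pregnant: no → false
  allergy to study drug: no → false
  informed consent signed: yes → true
  current smoker: yes → true
  years since diagnosis > 10 years: 26 > 10 is true
  BMI ≥ 34.7: 42.6 ≥ 34.7 is true
  enrolling site = C: B == C is false
  prior myocardial infarction: no → false
  age ≥ 69 years: 56 ≥ 69 is false
Combine:
[1.1.1] false OR false = false
[1.1.2] true AND true = true
[1.1] exactly-one(false, true) = true
[1.2.1.1.1] exactly-one(false, false) = false
[1.2.1.1] NOT false = true
[1.2.1.2] true AND false = false
[1.2.1] true OR false = true
[1.2] NOT true = false
[1] true → false = false
[2.1.1.1] true AND true = true
[2.1.1] NOT true = false
[2.1.2] true OR false = true
[2.1] false AND true = false
[2.2.1] exactly-one(false, false) = false
[2.2.2] false OR false = false
[2.2] false OR false = false
[2] false AND false = false
[root] exactly-one(false, false) = false
Overall: false → excluded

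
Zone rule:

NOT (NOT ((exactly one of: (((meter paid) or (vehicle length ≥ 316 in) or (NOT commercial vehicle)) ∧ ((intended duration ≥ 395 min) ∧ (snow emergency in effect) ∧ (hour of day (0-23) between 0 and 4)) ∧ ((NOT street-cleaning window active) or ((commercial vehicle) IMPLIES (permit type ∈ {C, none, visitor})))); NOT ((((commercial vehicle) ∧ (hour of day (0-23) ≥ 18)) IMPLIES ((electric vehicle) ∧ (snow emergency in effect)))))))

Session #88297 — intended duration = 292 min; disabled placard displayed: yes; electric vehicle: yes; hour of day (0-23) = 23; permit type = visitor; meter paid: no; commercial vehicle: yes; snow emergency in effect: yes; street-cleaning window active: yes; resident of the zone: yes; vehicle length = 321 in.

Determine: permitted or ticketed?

Atomic conditions:
  meter paid: no → false
  vehicle length ≥ 316 in: 321 ≥ 316 is true
  NOT commercial vehicle: yes → false
  intended duration ≥ 395 min: 292 ≥ 395 is false
  snow emergency in effect: yes → true
  hour of day (0-23) between 0 and 4: 23 in [0, 4] is false
  NOT street-cleaning window active: yes → false
  commercial vehicle: yes → true
  permit type ∈ {C, none, visitor}: visitor is in the set → true
  hour of day (0-23) ≥ 18: 23 ≥ 18 is true
  electric vehicle: yes → true
Combine:
[1.1.1.1] false OR true OR false = true
[1.1.1.2] false AND true AND false = false
[1.1.1.3.2] true → true = true
[1.1.1.3] false OR true = true
[1.1.1] true AND false AND true = false
[1.1.2.1.1] true AND true = true
[1.1.2.1.2] true AND true = true
[1.1.2.1] true → true = true
[1.1.2] NOT true = false
[1.1] exactly-one(false, false) = false
[1] NOT false = true
[root] NOT true = false
Overall: false → ticketed

Ticketed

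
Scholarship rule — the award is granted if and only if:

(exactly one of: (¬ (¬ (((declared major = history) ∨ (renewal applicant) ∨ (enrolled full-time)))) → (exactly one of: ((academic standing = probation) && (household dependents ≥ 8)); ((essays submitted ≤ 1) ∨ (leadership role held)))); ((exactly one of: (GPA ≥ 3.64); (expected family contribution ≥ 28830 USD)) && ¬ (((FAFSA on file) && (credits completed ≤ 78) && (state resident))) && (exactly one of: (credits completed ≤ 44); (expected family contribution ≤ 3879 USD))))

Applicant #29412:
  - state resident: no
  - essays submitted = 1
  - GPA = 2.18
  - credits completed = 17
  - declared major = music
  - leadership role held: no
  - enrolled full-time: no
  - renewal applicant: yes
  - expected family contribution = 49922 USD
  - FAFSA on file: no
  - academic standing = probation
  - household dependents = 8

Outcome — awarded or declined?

Awarded

Atomic conditions:
  declared major = history: music == history is false
  renewal applicant: yes → true
  enrolled full-time: no → false
  academic standing = probation: probation == probation is true
  household dependents ≥ 8: 8 ≥ 8 is true
  essays submitted ≤ 1: 1 ≤ 1 is true
  leadership role held: no → false
  GPA ≥ 3.64: 2.18 ≥ 3.64 is false
  expected family contribution ≥ 28830 USD: 49922 ≥ 28830 is true
  FAFSA on file: no → false
  credits completed ≤ 78: 17 ≤ 78 is true
  state resident: no → false
  credits completed ≤ 44: 17 ≤ 44 is true
  expected family contribution ≤ 3879 USD: 49922 ≤ 3879 is false
Combine:
[1.1.1.1] false OR true OR false = true
[1.1.1] NOT true = false
[1.1] NOT false = true
[1.2.1] true AND true = true
[1.2.2] true OR false = true
[1.2] exactly-one(true, true) = false
[1] true → false = false
[2.1] exactly-one(false, true) = true
[2.2.1] false AND true AND false = false
[2.2] NOT false = true
[2.3] exactly-one(true, false) = true
[2] true AND true AND true = true
[root] exactly-one(false, true) = true
Overall: true → awarded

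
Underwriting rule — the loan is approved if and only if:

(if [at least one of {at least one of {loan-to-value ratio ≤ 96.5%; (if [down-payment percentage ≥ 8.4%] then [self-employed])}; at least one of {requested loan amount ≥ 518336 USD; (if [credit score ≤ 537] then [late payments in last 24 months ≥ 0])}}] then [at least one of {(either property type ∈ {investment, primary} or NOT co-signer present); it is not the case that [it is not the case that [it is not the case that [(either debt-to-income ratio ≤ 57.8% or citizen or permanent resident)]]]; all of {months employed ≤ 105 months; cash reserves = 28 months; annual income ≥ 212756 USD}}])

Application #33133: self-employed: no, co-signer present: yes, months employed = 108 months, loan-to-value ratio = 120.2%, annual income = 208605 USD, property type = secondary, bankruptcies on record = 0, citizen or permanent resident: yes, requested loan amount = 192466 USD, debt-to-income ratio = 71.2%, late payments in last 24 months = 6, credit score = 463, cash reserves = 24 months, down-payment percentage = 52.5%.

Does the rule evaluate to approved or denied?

Atomic conditions:
  loan-to-value ratio ≤ 96.5%: 120.2 ≤ 96.5 is false
  down-payment percentage ≥ 8.4%: 52.5 ≥ 8.4 is true
  self-employed: no → false
  requested loan amount ≥ 518336 USD: 192466 ≥ 518336 is false
  credit score ≤ 537: 463 ≤ 537 is true
  late payments in last 24 months ≥ 0: 6 ≥ 0 is true
  property type ∈ {investment, primary}: secondary is not in the set → false
  NOT co-signer present: yes → false
  debt-to-income ratio ≤ 57.8%: 71.2 ≤ 57.8 is false
  citizen or permanent resident: yes → true
  months employed ≤ 105 months: 108 ≤ 105 is false
  cash reserves = 28 months: 24 == 28 is false
  annual income ≥ 212756 USD: 208605 ≥ 212756 is false
Combine:
[1.1.2] true → false = false
[1.1] false OR false = false
[1.2.2] true → true = true
[1.2] false OR true = true
[1] false OR true = true
[2.1] false OR false = false
[2.2.1.1.1] false OR true = true
[2.2.1.1] NOT true = false
[2.2.1] NOT false = true
[2.2] NOT true = false
[2.3] false AND false AND false = false
[2] false OR false OR false = false
[root] true → false = false
Overall: false → denied

Denied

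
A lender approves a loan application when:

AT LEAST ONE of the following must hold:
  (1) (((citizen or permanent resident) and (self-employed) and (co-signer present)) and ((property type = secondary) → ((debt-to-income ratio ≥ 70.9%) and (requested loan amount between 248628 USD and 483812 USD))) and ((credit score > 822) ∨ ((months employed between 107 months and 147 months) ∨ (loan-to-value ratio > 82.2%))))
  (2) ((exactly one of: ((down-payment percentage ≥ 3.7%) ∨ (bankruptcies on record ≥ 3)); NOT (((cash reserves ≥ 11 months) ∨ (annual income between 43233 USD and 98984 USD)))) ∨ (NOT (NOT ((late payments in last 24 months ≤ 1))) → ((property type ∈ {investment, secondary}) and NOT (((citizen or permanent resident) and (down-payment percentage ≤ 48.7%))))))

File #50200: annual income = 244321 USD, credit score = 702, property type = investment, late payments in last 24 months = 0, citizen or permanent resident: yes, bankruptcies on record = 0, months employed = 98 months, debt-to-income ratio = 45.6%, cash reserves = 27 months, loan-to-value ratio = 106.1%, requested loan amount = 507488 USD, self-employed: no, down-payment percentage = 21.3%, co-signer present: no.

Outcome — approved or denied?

Atomic conditions:
  citizen or permanent resident: yes → true
  self-employed: no → false
  co-signer present: no → false
  property type = secondary: investment == secondary is false
  debt-to-income ratio ≥ 70.9%: 45.6 ≥ 70.9 is false
  requested loan amount between 248628 USD and 483812 USD: 507488 in [248628, 483812] is false
  credit score > 822: 702 > 822 is false
  months employed between 107 months and 147 months: 98 in [107, 147] is false
  loan-to-value ratio > 82.2%: 106.1 > 82.2 is true
  down-payment percentage ≥ 3.7%: 21.3 ≥ 3.7 is true
  bankruptcies on record ≥ 3: 0 ≥ 3 is false
  cash reserves ≥ 11 months: 27 ≥ 11 is true
  annual income between 43233 USD and 98984 USD: 244321 in [43233, 98984] is false
  late payments in last 24 months ≤ 1: 0 ≤ 1 is true
  property type ∈ {investment, secondary}: investment is in the set → true
  down-payment percentage ≤ 48.7%: 21.3 ≤ 48.7 is true
Combine:
[1.1] true AND false AND false = false
[1.2.2] false AND false = false
[1.2] false → false (antecedent false ⇒ implication holds) = true
[1.3.2] false OR true = true
[1.3] false OR true = true
[1] false AND true AND true = false
[2.1.1] true OR false = true
[2.1.2.1] true OR false = true
[2.1.2] NOT true = false
[2.1] exactly-one(true, false) = true
[2.2.1.1] NOT true = false
[2.2.1] NOT false = true
[2.2.2.2.1] true AND true = true
[2.2.2.2] NOT true = false
[2.2.2] true AND false = false
[2.2] true → false = false
[2] true OR false = true
[root] false OR true = true
Overall: true → approved

Approved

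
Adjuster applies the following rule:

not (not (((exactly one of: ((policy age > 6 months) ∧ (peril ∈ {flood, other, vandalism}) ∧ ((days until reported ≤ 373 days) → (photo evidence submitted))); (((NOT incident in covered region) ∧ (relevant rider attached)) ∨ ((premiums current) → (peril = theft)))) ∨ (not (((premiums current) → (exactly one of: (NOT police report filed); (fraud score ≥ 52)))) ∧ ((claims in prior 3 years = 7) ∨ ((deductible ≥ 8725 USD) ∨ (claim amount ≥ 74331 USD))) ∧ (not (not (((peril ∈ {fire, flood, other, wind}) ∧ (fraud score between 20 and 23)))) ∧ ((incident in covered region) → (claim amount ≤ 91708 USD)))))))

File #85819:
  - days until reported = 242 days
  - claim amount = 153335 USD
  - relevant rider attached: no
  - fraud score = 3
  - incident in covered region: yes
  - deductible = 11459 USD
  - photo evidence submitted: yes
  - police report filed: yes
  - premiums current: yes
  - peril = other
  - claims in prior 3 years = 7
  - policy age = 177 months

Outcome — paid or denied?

Atomic conditions:
  policy age > 6 months: 177 > 6 is true
  peril ∈ {flood, other, vandalism}: other is in the set → true
  days until reported ≤ 373 days: 242 ≤ 373 is true
  photo evidence submitted: yes → true
  NOT incident in covered region: yes → false
  relevant rider attached: no → false
  premiums current: yes → true
  peril = theft: other == theft is false
  NOT police report filed: yes → false
  fraud score ≥ 52: 3 ≥ 52 is false
  claims in prior 3 years = 7: 7 == 7 is true
  deductible ≥ 8725 USD: 11459 ≥ 8725 is true
  claim amount ≥ 74331 USD: 153335 ≥ 74331 is true
  peril ∈ {fire, flood, other, wind}: other is in the set → true
  fraud score between 20 and 23: 3 in [20, 23] is false
  incident in covered region: yes → true
  claim amount ≤ 91708 USD: 153335 ≤ 91708 is false
Combine:
[1.1.1.1.3] true → true = true
[1.1.1.1] true AND true AND true = true
[1.1.1.2.1] false AND false = false
[1.1.1.2.2] true → false = false
[1.1.1.2] false OR false = false
[1.1.1] exactly-one(true, false) = true
[1.1.2.1.1.2] exactly-one(false, false) = false
[1.1.2.1.1] true → false = false
[1.1.2.1] NOT false = true
[1.1.2.2.2] true OR true = true
[1.1.2.2] true OR true = true
[1.1.2.3.1.1.1] true AND false = false
[1.1.2.3.1.1] NOT false = true
[1.1.2.3.1] NOT true = false
[1.1.2.3.2] true → false = false
[1.1.2.3] false AND false = false
[1.1.2] true AND true AND false = false
[1.1] true OR false = true
[1] NOT true = false
[root] NOT false = true
Overall: true → paid

Paid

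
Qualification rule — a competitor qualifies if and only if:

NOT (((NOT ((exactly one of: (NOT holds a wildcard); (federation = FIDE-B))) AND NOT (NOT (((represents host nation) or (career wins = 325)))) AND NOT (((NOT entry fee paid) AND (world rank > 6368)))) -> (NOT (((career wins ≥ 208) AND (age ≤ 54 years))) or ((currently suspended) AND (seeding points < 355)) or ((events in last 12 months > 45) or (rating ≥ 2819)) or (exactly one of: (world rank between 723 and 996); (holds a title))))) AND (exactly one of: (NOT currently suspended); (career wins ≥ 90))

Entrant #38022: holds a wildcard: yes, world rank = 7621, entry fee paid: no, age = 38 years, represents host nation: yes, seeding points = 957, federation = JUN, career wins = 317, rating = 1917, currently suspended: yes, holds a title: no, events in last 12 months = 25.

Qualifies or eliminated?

Atomic conditions:
  NOT holds a wildcard: yes → false
  federation = FIDE-B: JUN == FIDE-B is false
  represents host nation: yes → true
  career wins = 325: 317 == 325 is false
  NOT entry fee paid: no → true
  world rank > 6368: 7621 > 6368 is true
  career wins ≥ 208: 317 ≥ 208 is true
  age ≤ 54 years: 38 ≤ 54 is true
  currently suspended: yes → true
  seeding points < 355: 957 < 355 is false
  events in last 12 months > 45: 25 > 45 is false
  rating ≥ 2819: 1917 ≥ 2819 is false
  world rank between 723 and 996: 7621 in [723, 996] is false
  holds a title: no → false
  NOT currently suspended: yes → false
  career wins ≥ 90: 317 ≥ 90 is true
Combine:
[1.1.1.1.1] exactly-one(false, false) = false
[1.1.1.1] NOT false = true
[1.1.1.2.1.1] true OR false = true
[1.1.1.2.1] NOT true = false
[1.1.1.2] NOT false = true
[1.1.1.3.1] true AND true = true
[1.1.1.3] NOT true = false
[1.1.1] true AND true AND false = false
[1.1.2.1.1] true AND true = true
[1.1.2.1] NOT true = false
[1.1.2.2] true AND false = false
[1.1.2.3] false OR false = false
[1.1.2.4] exactly-one(false, false) = false
[1.1.2] false OR false OR false OR false = false
[1.1] false → false (antecedent false ⇒ implication holds) = true
[1] NOT true = false
[2] exactly-one(false, true) = true
[root] false AND true = false
Overall: false → eliminated

Eliminated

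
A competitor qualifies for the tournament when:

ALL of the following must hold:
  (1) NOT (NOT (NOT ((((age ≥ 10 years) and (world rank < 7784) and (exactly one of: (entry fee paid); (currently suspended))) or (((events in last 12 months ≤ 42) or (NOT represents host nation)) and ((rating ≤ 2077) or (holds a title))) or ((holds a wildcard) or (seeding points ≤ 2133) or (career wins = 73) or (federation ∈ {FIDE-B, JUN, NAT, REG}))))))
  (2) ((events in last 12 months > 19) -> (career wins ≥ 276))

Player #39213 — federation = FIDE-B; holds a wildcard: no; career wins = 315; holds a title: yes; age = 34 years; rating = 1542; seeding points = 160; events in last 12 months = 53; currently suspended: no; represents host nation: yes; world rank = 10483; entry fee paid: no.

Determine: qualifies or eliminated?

Atomic conditions:
  age ≥ 10 years: 34 ≥ 10 is true
  world rank < 7784: 10483 < 7784 is false
  entry fee paid: no → false
  currently suspended: no → false
  events in last 12 months ≤ 42: 53 ≤ 42 is false
  NOT represents host nation: yes → false
  rating ≤ 2077: 1542 ≤ 2077 is true
  holds a title: yes → true
  holds a wildcard: no → false
  seeding points ≤ 2133: 160 ≤ 2133 is true
  career wins = 73: 315 == 73 is false
  federation ∈ {FIDE-B, JUN, NAT, REG}: FIDE-B is in the set → true
  events in last 12 months > 19: 53 > 19 is true
  career wins ≥ 276: 315 ≥ 276 is true
Combine:
[1.1.1.1.1.3] exactly-one(false, false) = false
[1.1.1.1.1] true AND false AND false = false
[1.1.1.1.2.1] false OR false = false
[1.1.1.1.2.2] true OR true = true
[1.1.1.1.2] false AND true = false
[1.1.1.1.3] false OR true OR false OR true = true
[1.1.1.1] false OR false OR true = true
[1.1.1] NOT true = false
[1.1] NOT false = true
[1] NOT true = false
[2] true → true = true
[root] false AND true = false
Overall: false → eliminated

Eliminated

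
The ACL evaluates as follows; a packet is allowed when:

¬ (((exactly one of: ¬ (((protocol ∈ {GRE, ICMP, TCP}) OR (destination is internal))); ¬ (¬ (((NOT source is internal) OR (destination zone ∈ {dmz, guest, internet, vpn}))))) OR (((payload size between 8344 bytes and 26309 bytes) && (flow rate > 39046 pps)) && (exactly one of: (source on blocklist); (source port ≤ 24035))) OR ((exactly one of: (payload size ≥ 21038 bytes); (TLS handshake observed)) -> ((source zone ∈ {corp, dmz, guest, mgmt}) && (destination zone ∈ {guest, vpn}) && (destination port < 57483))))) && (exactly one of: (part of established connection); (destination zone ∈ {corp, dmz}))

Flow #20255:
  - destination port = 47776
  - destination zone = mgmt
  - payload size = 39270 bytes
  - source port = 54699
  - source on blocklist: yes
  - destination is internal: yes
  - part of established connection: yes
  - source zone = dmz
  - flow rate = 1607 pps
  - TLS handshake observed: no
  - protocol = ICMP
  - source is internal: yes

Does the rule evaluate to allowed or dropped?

Allowed

Atomic conditions:
  protocol ∈ {GRE, ICMP, TCP}: ICMP is in the set → true
  destination is internal: yes → true
  NOT source is internal: yes → false
  destination zone ∈ {dmz, guest, internet, vpn}: mgmt is not in the set → false
  payload size between 8344 bytes and 26309 bytes: 39270 in [8344, 26309] is false
  flow rate > 39046 pps: 1607 > 39046 is false
  source on blocklist: yes → true
  source port ≤ 24035: 54699 ≤ 24035 is false
  payload size ≥ 21038 bytes: 39270 ≥ 21038 is true
  TLS handshake observed: no → false
  source zone ∈ {corp, dmz, guest, mgmt}: dmz is in the set → true
  destination zone ∈ {guest, vpn}: mgmt is not in the set → false
  destination port < 57483: 47776 < 57483 is true
  part of established connection: yes → true
  destination zone ∈ {corp, dmz}: mgmt is not in the set → false
Combine:
[1.1.1.1.1] true OR true = true
[1.1.1.1] NOT true = false
[1.1.1.2.1.1] false OR false = false
[1.1.1.2.1] NOT false = true
[1.1.1.2] NOT true = false
[1.1.1] exactly-one(false, false) = false
[1.1.2.1] false AND false = false
[1.1.2.2] exactly-one(true, false) = true
[1.1.2] false AND true = false
[1.1.3.1] exactly-one(true, false) = true
[1.1.3.2] true AND false AND true = false
[1.1.3] true → false = false
[1.1] false OR false OR false = false
[1] NOT false = true
[2] exactly-one(true, false) = true
[root] true AND true = true
Overall: true → allowed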